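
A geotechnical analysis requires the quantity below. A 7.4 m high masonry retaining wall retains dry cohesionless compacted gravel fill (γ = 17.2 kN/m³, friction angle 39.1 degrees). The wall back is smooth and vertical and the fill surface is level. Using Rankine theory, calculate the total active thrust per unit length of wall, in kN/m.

107 kN/m

K_a = tan²(45° − φ/2) = 0.2265.
P_a = ½ K_a γ H² = 0.5 × 0.2265 × 17.2 × 7.4² = 106.7 kN/m.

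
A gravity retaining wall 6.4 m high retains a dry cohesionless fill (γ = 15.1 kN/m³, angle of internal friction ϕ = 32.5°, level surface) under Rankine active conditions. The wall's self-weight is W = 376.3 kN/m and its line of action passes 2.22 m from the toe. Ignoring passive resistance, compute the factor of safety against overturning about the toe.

4.21

K_a = tan²(45° − 32.5°/2) = 0.3010.
P_a = ½K_aγH² = 0.5×0.3010×15.1×6.4² = 93.08 kN/m, acting at H/3 = 2.133 m above the base.
Overturning moment M_o = P_a × H/3 = 93.08 × 2.133 = 198.6.
Resisting moment M_r = W × 2.22 = 376.3 × 2.22 = 835.4.
FS_overturning = M_r/M_o = 835.4/198.6 = 4.207.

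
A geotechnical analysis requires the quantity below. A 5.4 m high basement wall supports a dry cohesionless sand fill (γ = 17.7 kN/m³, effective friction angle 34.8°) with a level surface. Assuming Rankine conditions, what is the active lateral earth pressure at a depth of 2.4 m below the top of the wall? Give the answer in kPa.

11.6 kPa

K_a = (1 − sin φ)/(1 + sin φ) = 0.2733.
σ_h = K_a γ z = 0.2733 × 17.7 × 2.4 = 11.61 kPa.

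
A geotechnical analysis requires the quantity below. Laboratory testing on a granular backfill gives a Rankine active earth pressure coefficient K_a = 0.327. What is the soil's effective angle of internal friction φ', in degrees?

30.5°

K_a = tan²(45° − φ/2) ⇒ 45° − φ/2 = arctan(√0.327) = 29.76°.
φ = 2(45° − 29.76°) = 30.47°.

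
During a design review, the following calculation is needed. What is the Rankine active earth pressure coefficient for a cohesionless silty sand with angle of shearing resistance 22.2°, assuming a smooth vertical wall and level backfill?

0.452

K_a = (1 − sin φ)/(1 + sin φ) = (1 − sin 22.2°)/(1 + sin 22.2°) = 0.4515.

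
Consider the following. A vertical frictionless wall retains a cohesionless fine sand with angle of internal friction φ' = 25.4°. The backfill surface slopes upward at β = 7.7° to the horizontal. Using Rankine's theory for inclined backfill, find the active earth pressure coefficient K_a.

K_a = cos β · (cos β − √(cos²β − cos²φ)) / (cos β + √(cos²β − cos²φ)).
cos β = 0.9910, cos φ = 0.9033, √(cos²β − cos²φ) = 0.4075.
K_a = 0.9910 × (0.9910 − 0.4075)/(0.9910 + 0.4075) = 0.4135.

0.413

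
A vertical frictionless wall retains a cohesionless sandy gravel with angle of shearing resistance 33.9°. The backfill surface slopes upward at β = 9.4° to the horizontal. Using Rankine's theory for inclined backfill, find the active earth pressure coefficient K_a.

K_a = cos β · (cos β − √(cos²β − cos²φ)) / (cos β + √(cos²β − cos²φ)).
cos β = 0.9866, cos φ = 0.8300, √(cos²β − cos²φ) = 0.5333.
K_a = 0.9866 × (0.9866 − 0.5333)/(0.9866 + 0.5333) = 0.2942.

0.294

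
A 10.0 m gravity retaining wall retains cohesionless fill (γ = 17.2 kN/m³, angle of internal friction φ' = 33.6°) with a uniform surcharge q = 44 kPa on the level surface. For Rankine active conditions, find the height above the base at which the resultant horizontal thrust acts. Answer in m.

3.90 m

K_a = 0.2875.
Triangular part P₁ = ½K_aγH² = 247.3 at H/3 = 3.333 m; rectangular part P₂ = K_a q H = 126.5 at H/2 = 5.000 m.
ȳ = (P₁·3.333 + P₂·5.000)/(P₁+P₂) = 3.897 m.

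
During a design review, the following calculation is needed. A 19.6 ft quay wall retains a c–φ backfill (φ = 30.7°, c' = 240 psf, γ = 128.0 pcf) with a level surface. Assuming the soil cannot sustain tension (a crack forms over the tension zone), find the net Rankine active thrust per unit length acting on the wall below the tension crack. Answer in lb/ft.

K_a = 0.3240; √K_a = 0.5692.
Tension-crack depth z_c = 2c/(γ√K_a) = 2×240/(128.0×0.5692) = 6.588 ft.
σ_a at base = K_a γ H − 2c√K_a = 0.3240×128.0×19.6 − 2×240×0.5692 = 539.7 psf.
P_a = ½ × 539.7 × (H − z_c) = 0.5×539.7×13.01 = 3511 lb/ft.

3510 lb/ft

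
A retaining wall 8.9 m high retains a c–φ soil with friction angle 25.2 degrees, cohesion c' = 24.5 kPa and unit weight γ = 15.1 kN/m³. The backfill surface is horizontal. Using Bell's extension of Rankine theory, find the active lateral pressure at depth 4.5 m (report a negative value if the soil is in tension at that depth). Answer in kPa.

K_a = (1 − sin φ)/(1 + sin φ) = 0.4027.
σ_a = K_a γ z − 2c√K_a = 0.4027×15.1×4.5 − 2×24.5×0.6346 = -3.730 kPa.

-3.73 kPa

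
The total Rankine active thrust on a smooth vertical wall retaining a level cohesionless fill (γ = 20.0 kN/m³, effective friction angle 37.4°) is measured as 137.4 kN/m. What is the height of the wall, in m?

K_a = 0.2443. P_a = ½ K_a γ H² ⇒ H = √(2P_a/(K_a γ)).
H = √(2×137.4/(0.2443×20.0)) = 7.500 m.

7.50 m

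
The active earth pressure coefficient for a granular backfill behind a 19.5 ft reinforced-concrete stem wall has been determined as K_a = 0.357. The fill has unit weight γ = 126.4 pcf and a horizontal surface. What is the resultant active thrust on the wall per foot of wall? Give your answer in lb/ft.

8580 lb/ft

P = ½ K_a γ H² = 0.5 × 0.357 × 126.4 × 19.5² = 8579 lb/ft.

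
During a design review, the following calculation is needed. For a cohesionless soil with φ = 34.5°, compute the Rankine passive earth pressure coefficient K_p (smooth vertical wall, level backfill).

K_p = (1 + sin φ)/(1 − sin φ) = tan²(45° + 34.5°/2) = 3.613.

3.61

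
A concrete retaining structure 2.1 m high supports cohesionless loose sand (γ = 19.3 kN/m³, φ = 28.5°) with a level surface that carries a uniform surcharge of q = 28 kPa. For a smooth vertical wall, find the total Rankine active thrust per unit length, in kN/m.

35.9 kN/m

K_a = tan²(45° − φ/2) = 0.3540.
Soil triangle: ½ K_a γ H² = 0.5×0.3540×19.3×2.1² = 15.06 kN/m.
Surcharge rectangle: K_a q H = 0.3540×28×2.1 = 20.81 kN/m.
Total = 15.06 + 20.81 = 35.88 kN/m.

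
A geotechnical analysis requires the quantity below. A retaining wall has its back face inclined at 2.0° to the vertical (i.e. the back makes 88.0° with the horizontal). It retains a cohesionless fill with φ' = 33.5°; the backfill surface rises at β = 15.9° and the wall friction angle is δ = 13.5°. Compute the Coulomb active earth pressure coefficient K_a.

0.342

K_a = sin²(α+φ) / [sin²α · sin(α−δ) · (1 + √{sin(φ+δ)sin(φ−β) / (sin(α−δ)sin(α+β))})²].
With α = 88.0°, φ = 33.5°, δ = 13.5°, β = 15.9°: K_a = 0.3420.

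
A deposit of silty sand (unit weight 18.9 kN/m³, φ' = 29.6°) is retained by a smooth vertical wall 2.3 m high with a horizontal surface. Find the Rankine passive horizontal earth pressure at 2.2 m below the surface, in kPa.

K_p = (1 + sin φ)/(1 − sin φ) = 2.952.
σ_h = K_p γ z = 2.952 × 18.9 × 2.2 = 122.7 kPa.

123 kPa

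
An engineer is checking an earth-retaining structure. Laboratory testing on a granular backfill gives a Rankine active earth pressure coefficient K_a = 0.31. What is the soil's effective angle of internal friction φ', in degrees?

K_a = tan²(45° − φ/2) ⇒ 45° − φ/2 = arctan(√0.31) = 29.11°.
φ = 2(45° − 29.11°) = 31.78°.

31.8°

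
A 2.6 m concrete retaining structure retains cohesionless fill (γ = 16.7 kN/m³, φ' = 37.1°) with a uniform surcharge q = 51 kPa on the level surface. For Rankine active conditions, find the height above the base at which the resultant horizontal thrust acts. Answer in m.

K_a = 0.2475.
Triangular part P₁ = ½K_aγH² = 13.97 at H/3 = 0.8667 m; rectangular part P₂ = K_a q H = 32.82 at H/2 = 1.300 m.
ȳ = (P₁·0.8667 + P₂·1.300)/(P₁+P₂) = 1.171 m.

1.17 m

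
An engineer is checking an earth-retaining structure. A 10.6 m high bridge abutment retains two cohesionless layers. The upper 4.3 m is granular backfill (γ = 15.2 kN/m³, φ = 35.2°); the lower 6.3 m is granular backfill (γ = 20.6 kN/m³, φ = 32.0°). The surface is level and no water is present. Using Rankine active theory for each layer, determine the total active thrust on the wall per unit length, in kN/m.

290 kN/m

K_a1 = tan²(45°−35.2°/2) = 0.2687; K_a2 = tan²(45°−32.0°/2) = 0.3073.
Layer 1: σ at base = K_a1 γ₁ h₁ = 17.56 kPa; P₁ = ½×17.56×4.3 = 37.76.
Layer 2: σ_v at top = γ₁h₁ = 65.36; σ_h top = K_a2×65.36 = 20.08; σ_h base = K_a2×(65.36+20.6×6.3) = 59.96.
P₂ = ½(20.08+59.96)×6.3 = 252.1. Total P_a = 37.76+252.1 = 289.9 kN/m.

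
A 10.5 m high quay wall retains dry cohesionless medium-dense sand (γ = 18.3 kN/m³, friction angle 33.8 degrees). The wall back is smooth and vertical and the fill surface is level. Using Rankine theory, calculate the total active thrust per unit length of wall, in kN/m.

288 kN/m

K_a = tan²(45° − φ/2) = 0.2851.
P_a = ½ K_a γ H² = 0.5 × 0.2851 × 18.3 × 10.5² = 287.6 kN/m.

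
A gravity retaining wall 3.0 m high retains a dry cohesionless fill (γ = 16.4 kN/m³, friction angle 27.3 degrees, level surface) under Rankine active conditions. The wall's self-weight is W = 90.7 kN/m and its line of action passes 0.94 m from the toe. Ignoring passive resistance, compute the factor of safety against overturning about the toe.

K_a = tan²(45° − 27.3°/2) = 0.3711.
P_a = ½K_aγH² = 0.5×0.3711×16.4×3.0² = 27.39 kN/m, acting at H/3 = 1.000 m above the base.
Overturning moment M_o = P_a × H/3 = 27.39 × 1.000 = 27.39.
Resisting moment M_r = W × 0.94 = 90.7 × 0.94 = 85.26.
FS_overturning = M_r/M_o = 85.26/27.39 = 3.113.

3.11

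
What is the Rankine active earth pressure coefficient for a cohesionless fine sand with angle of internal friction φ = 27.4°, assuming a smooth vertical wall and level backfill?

0.370

K_a = tan²(45° − φ/2) = tan²(31.30°) = 0.3697.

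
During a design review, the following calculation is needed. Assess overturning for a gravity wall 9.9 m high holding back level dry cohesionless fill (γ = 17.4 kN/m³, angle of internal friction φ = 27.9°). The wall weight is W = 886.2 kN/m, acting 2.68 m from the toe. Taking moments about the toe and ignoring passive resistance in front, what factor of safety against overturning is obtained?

2.33

K_a = tan²(45° − 27.9°/2) = 0.3625.
P_a = ½K_aγH² = 0.5×0.3625×17.4×9.9² = 309.1 kN/m, acting at H/3 = 3.300 m above the base.
Overturning moment M_o = P_a × H/3 = 309.1 × 3.300 = 1020.
Resisting moment M_r = W × 2.68 = 886.2 × 2.68 = 2375.
FS_overturning = M_r/M_o = 2375/1020 = 2.329.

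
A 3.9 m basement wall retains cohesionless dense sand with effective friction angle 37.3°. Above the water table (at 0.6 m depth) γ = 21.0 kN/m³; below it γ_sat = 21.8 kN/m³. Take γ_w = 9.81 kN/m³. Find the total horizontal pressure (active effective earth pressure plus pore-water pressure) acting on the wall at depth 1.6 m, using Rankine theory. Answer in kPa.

15.8 kPa

K_a = (1 − sin φ)/(1 + sin φ) = 0.2453.
γ' = 21.8 − 9.81 = 11.99 kN/m³.
Effective vertical stress at 1.6 m: σ'_v = 21.0×0.6 + 11.99×1.00 = 24.59 kPa.
σ'_h = K_a σ'_v = 0.2453 × 24.59 = 6.033 kPa; u = γ_w × 1.00 = 9.810 kPa.
Total σ_h = 6.033 + 9.810 = 15.84 kPa.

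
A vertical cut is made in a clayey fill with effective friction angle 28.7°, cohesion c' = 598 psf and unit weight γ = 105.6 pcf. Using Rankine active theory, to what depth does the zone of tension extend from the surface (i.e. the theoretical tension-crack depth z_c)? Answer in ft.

K_a = tan²(45° − 28.7°/2) = 0.3511; √K_a = 0.5926.
The active pressure is zero where K_a γ z = 2c√K_a, so z_c = 2c/(γ√K_a) = 2×598/(105.6×0.5926) = 19.11 ft.

19.1 ft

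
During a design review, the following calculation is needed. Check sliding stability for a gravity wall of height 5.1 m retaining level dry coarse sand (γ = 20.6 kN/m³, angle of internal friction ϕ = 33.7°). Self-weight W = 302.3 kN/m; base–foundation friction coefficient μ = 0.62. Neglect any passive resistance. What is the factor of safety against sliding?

K_a = tan²(45° − 33.7°/2) = 0.2863.
P_a = ½K_aγH² = 0.5×0.2863×20.6×5.1² = 76.70 kN/m, acting at H/3 = 1.700 m above the base.
FS_sliding = μW / P_a = 0.62×302.3 / 76.70 = 2.444.

2.44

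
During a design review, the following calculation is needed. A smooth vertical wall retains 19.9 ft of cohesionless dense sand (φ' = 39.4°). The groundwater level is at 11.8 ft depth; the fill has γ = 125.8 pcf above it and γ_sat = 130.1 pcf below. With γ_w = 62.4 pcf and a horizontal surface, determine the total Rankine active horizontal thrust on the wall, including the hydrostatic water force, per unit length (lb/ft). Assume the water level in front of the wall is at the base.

K_a = tan²(45° − φ/2) = 0.2234.
γ' = 130.1 − 62.4 = 67.70 pcf. Depth below WT = 8.1 ft.
σ'_h at WT = K_a γ d_w = 331.7 psf; at base = 331.7 + K_a γ' × 8.1 = 454.2 psf.
P₁ (0–11.8 ft) = ½×331.7×11.8 = 1957. P₂ (11.8–19.9 ft) = ½(331.7+454.2)×8.1 = 3183.
P_w = ½ γ_w h₂² = 0.5×62.4×8.1² = 2047. Total = 1957+3183+2047 = 7187 lb/ft.

7190 lb/ft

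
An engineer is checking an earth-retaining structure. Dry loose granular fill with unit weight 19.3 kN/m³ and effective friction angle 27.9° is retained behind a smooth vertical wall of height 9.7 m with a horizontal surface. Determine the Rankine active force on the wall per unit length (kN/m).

K_a = tan²(45° − φ/2) = 0.3625.
P_a = ½ K_a γ H² = 0.5 × 0.3625 × 19.3 × 9.7² = 329.1 kN/m.

329 kN/m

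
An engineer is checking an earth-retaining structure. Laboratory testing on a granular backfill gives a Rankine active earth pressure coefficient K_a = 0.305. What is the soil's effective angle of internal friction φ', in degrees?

32.2°

K_a = tan²(45° − φ/2) ⇒ 45° − φ/2 = arctan(√0.305) = 28.91°.
φ = 2(45° − 28.91°) = 32.18°.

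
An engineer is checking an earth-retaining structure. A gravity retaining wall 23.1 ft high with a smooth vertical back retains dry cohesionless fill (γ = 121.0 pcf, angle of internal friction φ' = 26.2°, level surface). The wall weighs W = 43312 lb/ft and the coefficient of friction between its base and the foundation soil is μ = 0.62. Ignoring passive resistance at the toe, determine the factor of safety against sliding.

2.15

K_a = tan²(45° − 26.2°/2) = 0.3874.
P_a = ½K_aγH² = 0.5×0.3874×121.0×23.1² = 12510 lb/ft, acting at H/3 = 7.700 ft above the base.
FS_sliding = μW / P_a = 0.62×43312 / 12510 = 2.147.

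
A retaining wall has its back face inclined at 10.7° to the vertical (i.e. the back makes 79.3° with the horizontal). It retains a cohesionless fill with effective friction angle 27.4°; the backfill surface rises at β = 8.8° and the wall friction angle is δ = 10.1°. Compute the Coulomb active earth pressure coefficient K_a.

K_a = sin²(α+φ) / [sin²α · sin(α−δ) · (1 + √{sin(φ+δ)sin(φ−β) / (sin(α−δ)sin(α+β))})²].
With α = 79.3°, φ = 27.4°, δ = 10.1°, β = 8.8°: K_a = 0.4795.

0.480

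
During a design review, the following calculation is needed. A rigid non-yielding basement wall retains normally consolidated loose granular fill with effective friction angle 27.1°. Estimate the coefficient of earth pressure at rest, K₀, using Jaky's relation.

K₀ = 1 − sin φ' = 1 − sin 27.1° = 0.5445.

0.544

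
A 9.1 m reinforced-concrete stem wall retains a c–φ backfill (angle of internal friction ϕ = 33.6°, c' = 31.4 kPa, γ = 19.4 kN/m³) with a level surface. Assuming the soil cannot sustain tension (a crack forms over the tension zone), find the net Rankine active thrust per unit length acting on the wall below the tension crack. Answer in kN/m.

26.2 kN/m

K_a = 0.2875; √K_a = 0.5362.
Tension-crack depth z_c = 2c/(γ√K_a) = 2×31.4/(19.4×0.5362) = 6.037 m.
σ_a at base = K_a γ H − 2c√K_a = 0.2875×19.4×9.1 − 2×31.4×0.5362 = 17.08 kPa.
P_a = ½ × 17.08 × (H − z_c) = 0.5×17.08×3.063 = 26.16 kN/m.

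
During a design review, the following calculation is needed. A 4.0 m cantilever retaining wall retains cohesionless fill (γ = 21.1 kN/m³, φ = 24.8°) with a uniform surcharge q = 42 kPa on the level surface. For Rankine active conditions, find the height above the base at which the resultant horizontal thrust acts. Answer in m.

1.67 m

K_a = 0.4090.
Triangular part P₁ = ½K_aγH² = 69.04 at H/3 = 1.333 m; rectangular part P₂ = K_a q H = 68.71 at H/2 = 2.000 m.
ȳ = (P₁·1.333 + P₂·2.000)/(P₁+P₂) = 1.666 m.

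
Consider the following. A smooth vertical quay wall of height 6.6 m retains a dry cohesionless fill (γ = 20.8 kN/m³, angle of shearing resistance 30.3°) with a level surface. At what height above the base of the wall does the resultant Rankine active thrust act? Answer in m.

K_a = 0.3293.
The pressure distribution is triangular, so the resultant acts at H/3 above the base = 6.6/3 = 2.200 m.

2.20 m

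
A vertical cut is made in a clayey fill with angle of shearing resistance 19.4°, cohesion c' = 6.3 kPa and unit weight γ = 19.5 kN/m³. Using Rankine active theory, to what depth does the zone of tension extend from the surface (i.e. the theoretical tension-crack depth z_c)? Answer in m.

K_a = tan²(45° − 19.4°/2) = 0.5013; √K_a = 0.7080.
The active pressure is zero where K_a γ z = 2c√K_a, so z_c = 2c/(γ√K_a) = 2×6.3/(19.5×0.7080) = 0.9126 m.

0.913 m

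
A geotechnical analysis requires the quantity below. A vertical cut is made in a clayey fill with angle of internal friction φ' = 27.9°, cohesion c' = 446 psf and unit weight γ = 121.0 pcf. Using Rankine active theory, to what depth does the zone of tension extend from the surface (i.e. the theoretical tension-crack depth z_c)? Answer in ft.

K_a = tan²(45° − 27.9°/2) = 0.3625; √K_a = 0.6020.
The active pressure is zero where K_a γ z = 2c√K_a, so z_c = 2c/(γ√K_a) = 2×446/(121.0×0.6020) = 12.24 ft.

12.2 ft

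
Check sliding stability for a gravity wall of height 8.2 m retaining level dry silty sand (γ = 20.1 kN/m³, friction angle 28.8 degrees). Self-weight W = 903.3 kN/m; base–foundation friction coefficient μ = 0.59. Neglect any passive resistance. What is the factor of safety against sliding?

K_a = tan²(45° − 28.8°/2) = 0.3498.
P_a = ½K_aγH² = 0.5×0.3498×20.1×8.2² = 236.3 kN/m, acting at H/3 = 2.733 m above the base.
FS_sliding = μW / P_a = 0.59×903.3 / 236.3 = 2.255.

2.25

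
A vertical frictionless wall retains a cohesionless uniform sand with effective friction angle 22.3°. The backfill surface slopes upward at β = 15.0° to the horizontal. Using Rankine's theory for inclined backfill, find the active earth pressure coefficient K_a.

K_a = cos β · (cos β − √(cos²β − cos²φ)) / (cos β + √(cos²β − cos²φ)).
cos β = 0.9659, cos φ = 0.9252, √(cos²β − cos²φ) = 0.2775.
K_a = 0.9659 × (0.9659 − 0.2775)/(0.9659 + 0.2775) = 0.5348.

0.535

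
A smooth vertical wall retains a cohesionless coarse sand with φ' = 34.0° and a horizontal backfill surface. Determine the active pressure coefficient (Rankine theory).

K_a = (1 − sin φ)/(1 + sin φ) = (1 − sin 34.0°)/(1 + sin 34.0°) = 0.2827.

0.283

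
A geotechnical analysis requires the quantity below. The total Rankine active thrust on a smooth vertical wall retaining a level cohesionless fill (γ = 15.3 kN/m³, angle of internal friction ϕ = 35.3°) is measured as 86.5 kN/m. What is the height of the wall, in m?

K_a = 0.2675. P_a = ½ K_a γ H² ⇒ H = √(2P_a/(K_a γ)).
H = √(2×86.5/(0.2675×15.3)) = 6.501 m.

6.50 m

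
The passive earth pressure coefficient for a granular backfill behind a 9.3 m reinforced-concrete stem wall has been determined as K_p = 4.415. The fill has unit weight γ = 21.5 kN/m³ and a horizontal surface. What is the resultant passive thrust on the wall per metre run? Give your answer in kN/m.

P = ½ K_p γ H² = 0.5 × 4.415 × 21.5 × 9.3² = 4105 kN/m.

4100 kN/m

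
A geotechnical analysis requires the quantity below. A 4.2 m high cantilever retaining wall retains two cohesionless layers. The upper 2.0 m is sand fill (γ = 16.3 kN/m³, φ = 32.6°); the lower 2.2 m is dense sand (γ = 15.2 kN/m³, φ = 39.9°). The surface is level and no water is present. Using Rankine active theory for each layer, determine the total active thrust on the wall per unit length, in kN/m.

K_a1 = tan²(45°−32.6°/2) = 0.2997; K_a2 = tan²(45°−39.9°/2) = 0.2184.
Layer 1: σ at base = K_a1 γ₁ h₁ = 9.771 kPa; P₁ = ½×9.771×2.0 = 9.771.
Layer 2: σ_v at top = γ₁h₁ = 32.60; σ_h top = K_a2×32.60 = 7.121; σ_h base = K_a2×(32.60+15.2×2.2) = 14.43.
P₂ = ½(7.121+14.43)×2.2 = 23.70. Total P_a = 9.771+23.70 = 33.47 kN/m.

33.5 kN/m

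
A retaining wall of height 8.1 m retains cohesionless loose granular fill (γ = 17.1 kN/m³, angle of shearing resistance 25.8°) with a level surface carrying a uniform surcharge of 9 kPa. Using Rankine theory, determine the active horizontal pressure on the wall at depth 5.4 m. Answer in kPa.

K_a = (1 − sin φ)/(1 + sin φ) = 0.3935.
σ_v = γz + q = 17.1 × 5.4 + 9 = 101.3 kPa.
σ_h = K_a σ_v = 0.3935 × 101.3 = 39.88 kPa.

39.9 kPa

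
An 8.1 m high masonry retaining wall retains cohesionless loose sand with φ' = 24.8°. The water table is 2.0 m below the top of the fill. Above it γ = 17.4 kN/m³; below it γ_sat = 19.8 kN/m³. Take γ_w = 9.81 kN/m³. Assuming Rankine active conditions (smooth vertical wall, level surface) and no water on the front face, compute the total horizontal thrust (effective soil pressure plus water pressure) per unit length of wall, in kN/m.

360 kN/m

K_a = tan²(45° − φ/2) = 0.4090.
γ' = 19.8 − 9.81 = 9.990 kN/m³. Depth below WT = 6.1 m.
σ'_h at WT = K_a γ d_w = 14.23 kPa; at base = 14.23 + K_a γ' × 6.1 = 39.16 kPa.
P₁ (0–2.0 m) = ½×14.23×2.0 = 14.23. P₂ (2.0–8.1 m) = ½(14.23+39.16)×6.1 = 162.8.
P_w = ½ γ_w h₂² = 0.5×9.81×6.1² = 182.5. Total = 14.23+162.8+182.5 = 359.6 kN/m.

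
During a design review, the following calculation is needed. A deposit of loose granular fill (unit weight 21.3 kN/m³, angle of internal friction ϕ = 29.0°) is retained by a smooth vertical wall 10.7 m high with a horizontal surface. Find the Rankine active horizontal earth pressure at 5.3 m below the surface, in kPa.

39.2 kPa

K_a = (1 − sin φ)/(1 + sin φ) = 0.3470.
σ_h = K_a γ z = 0.3470 × 21.3 × 5.3 = 39.17 kPa.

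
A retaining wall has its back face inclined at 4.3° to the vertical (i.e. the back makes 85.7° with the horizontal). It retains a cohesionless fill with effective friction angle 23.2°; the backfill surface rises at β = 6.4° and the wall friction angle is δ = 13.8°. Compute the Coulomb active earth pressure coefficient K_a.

0.464

K_a = sin²(α+φ) / [sin²α · sin(α−δ) · (1 + √{sin(φ+δ)sin(φ−β) / (sin(α−δ)sin(α+β))})²].
With α = 85.7°, φ = 23.2°, δ = 13.8°, β = 6.4°: K_a = 0.4644.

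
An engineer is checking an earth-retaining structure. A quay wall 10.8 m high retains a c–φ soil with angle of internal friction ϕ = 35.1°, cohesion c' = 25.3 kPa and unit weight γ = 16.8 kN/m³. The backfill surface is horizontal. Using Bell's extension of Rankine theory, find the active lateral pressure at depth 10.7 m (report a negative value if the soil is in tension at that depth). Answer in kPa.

K_a = (1 − sin φ)/(1 + sin φ) = 0.2698.
σ_a = K_a γ z − 2c√K_a = 0.2698×16.8×10.7 − 2×25.3×0.5195 = 22.22 kPa.

22.2 kPa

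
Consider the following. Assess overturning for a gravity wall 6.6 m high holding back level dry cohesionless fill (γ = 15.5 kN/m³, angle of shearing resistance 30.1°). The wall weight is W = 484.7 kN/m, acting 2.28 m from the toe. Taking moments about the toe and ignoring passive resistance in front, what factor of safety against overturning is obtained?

K_a = tan²(45° − 30.1°/2) = 0.3320.
P_a = ½K_aγH² = 0.5×0.3320×15.5×6.6² = 112.1 kN/m, acting at H/3 = 2.200 m above the base.
Overturning moment M_o = P_a × H/3 = 112.1 × 2.200 = 246.6.
Resisting moment M_r = W × 2.28 = 484.7 × 2.28 = 1105.
FS_overturning = M_r/M_o = 1105/246.6 = 4.482.

4.48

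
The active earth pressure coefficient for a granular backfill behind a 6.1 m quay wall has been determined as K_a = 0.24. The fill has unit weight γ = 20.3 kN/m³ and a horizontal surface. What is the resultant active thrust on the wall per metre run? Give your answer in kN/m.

90.6 kN/m

P = ½ K_a γ H² = 0.5 × 0.24 × 20.3 × 6.1² = 90.64 kN/m.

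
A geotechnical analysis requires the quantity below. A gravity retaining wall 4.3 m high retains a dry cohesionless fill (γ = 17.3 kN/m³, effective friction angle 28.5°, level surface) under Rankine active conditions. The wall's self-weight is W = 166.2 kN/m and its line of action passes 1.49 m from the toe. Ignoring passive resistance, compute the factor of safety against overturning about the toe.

K_a = tan²(45° − 28.5°/2) = 0.3540.
P_a = ½K_aγH² = 0.5×0.3540×17.3×4.3² = 56.61 kN/m, acting at H/3 = 1.433 m above the base.
Overturning moment M_o = P_a × H/3 = 56.61 × 1.433 = 81.14.
Resisting moment M_r = W × 1.49 = 166.2 × 1.49 = 247.6.
FS_overturning = M_r/M_o = 247.6/81.14 = 3.052.

3.05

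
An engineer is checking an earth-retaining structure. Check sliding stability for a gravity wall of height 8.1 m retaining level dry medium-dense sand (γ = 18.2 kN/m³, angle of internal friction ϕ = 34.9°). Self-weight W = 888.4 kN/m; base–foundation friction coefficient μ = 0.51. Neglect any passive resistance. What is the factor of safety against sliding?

K_a = tan²(45° − 34.9°/2) = 0.2721.
P_a = ½K_aγH² = 0.5×0.2721×18.2×8.1² = 162.5 kN/m, acting at H/3 = 2.700 m above the base.
FS_sliding = μW / P_a = 0.51×888.4 / 162.5 = 2.788.

2.79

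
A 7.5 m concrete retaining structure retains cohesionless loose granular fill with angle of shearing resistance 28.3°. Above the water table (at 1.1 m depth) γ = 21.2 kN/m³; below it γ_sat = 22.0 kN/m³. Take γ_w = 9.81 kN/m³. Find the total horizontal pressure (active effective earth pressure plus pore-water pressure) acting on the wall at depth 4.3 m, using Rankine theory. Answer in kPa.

53.6 kPa

K_a = (1 − sin φ)/(1 + sin φ) = 0.3568.
γ' = 22.0 − 9.81 = 12.19 kN/m³.
Effective vertical stress at 4.3 m: σ'_v = 21.2×1.1 + 12.19×3.20 = 62.33 kPa.
σ'_h = K_a σ'_v = 0.3568 × 62.33 = 22.24 kPa; u = γ_w × 3.20 = 31.39 kPa.
Total σ_h = 22.24 + 31.39 = 53.63 kPa.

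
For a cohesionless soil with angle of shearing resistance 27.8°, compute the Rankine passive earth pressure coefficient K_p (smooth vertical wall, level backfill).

K_p = (1 + sin φ)/(1 − sin φ) = tan²(45° + 27.8°/2) = 2.748.

2.75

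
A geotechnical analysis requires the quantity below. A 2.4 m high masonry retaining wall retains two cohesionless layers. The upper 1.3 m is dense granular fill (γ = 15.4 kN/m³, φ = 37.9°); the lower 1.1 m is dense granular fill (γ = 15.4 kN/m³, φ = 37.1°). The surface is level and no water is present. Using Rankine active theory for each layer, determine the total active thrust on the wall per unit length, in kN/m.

10.9 kN/m

K_a1 = tan²(45°−37.9°/2) = 0.2389; K_a2 = tan²(45°−37.1°/2) = 0.2475.
Layer 1: σ at base = K_a1 γ₁ h₁ = 4.784 kPa; P₁ = ½×4.784×1.3 = 3.109.
Layer 2: σ_v at top = γ₁h₁ = 20.02; σ_h top = K_a2×20.02 = 4.955; σ_h base = K_a2×(20.02+15.4×1.1) = 9.148.
P₂ = ½(4.955+9.148)×1.1 = 7.756. Total P_a = 3.109+7.756 = 10.87 kN/m.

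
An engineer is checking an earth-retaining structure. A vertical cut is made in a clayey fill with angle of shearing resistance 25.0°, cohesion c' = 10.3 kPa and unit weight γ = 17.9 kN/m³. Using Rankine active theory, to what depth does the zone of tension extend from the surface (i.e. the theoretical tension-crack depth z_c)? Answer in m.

1.81 m

K_a = tan²(45° − 25.0°/2) = 0.4059; √K_a = 0.6371.
The active pressure is zero where K_a γ z = 2c√K_a, so z_c = 2c/(γ√K_a) = 2×10.3/(17.9×0.6371) = 1.806 m.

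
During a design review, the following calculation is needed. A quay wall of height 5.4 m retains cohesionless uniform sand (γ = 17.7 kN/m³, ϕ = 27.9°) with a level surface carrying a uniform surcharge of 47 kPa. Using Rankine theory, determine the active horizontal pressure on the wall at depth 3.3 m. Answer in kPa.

K_a = (1 − sin φ)/(1 + sin φ) = 0.3625.
σ_v = γz + q = 17.7 × 3.3 + 47 = 105.4 kPa.
σ_h = K_a σ_v = 0.3625 × 105.4 = 38.21 kPa.

38.2 kPa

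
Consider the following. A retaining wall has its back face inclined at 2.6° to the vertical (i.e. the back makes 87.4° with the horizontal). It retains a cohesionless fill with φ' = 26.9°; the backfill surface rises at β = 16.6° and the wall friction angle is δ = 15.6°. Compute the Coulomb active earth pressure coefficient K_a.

K_a = sin²(α+φ) / [sin²α · sin(α−δ) · (1 + √{sin(φ+δ)sin(φ−β) / (sin(α−δ)sin(α+β))})²].
With α = 87.4°, φ = 26.9°, δ = 15.6°, β = 16.6°: K_a = 0.4723.

0.472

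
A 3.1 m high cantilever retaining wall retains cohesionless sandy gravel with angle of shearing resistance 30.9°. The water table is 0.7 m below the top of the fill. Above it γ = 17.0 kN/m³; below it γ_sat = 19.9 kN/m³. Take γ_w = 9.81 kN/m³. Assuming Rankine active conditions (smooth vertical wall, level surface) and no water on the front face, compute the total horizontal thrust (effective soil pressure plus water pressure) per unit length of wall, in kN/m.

48.1 kN/m

K_a = tan²(45° − φ/2) = 0.3214.
γ' = 19.9 − 9.81 = 10.09 kN/m³. Depth below WT = 2.4 m.
σ'_h at WT = K_a γ d_w = 3.825 kPa; at base = 3.825 + K_a γ' × 2.4 = 11.61 kPa.
P₁ (0–0.7 m) = ½×3.825×0.7 = 1.339. P₂ (0.7–3.1 m) = ½(3.825+11.61)×2.4 = 18.52.
P_w = ½ γ_w h₂² = 0.5×9.81×2.4² = 28.25. Total = 1.339+18.52+28.25 = 48.11 kN/m.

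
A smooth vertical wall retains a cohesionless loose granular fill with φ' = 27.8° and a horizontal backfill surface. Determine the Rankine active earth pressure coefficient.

K_a = (1 − sin φ)/(1 + sin φ) = (1 − sin 27.8°)/(1 + sin 27.8°) = 0.3639.

0.364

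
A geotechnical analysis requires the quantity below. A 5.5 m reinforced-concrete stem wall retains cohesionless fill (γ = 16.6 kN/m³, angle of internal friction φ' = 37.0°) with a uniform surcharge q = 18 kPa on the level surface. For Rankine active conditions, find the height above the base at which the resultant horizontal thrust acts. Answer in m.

2.09 m

K_a = 0.2486.
Triangular part P₁ = ½K_aγH² = 62.41 at H/3 = 1.833 m; rectangular part P₂ = K_a q H = 24.61 at H/2 = 2.750 m.
ȳ = (P₁·1.833 + P₂·2.750)/(P₁+P₂) = 2.093 m.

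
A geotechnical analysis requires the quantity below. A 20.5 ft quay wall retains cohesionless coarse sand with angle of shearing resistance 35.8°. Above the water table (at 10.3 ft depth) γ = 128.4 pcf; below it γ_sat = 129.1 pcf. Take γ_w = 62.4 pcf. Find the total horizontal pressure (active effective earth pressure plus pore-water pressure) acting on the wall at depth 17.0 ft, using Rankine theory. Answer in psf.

K_a = (1 − sin φ)/(1 + sin φ) = 0.2619.
γ' = 129.1 − 62.4 = 66.70 pcf.
Effective vertical stress at 17.0 ft: σ'_v = 128.4×10.3 + 66.70×6.70 = 1769 psf.
σ'_h = K_a σ'_v = 0.2619 × 1769 = 463.3 psf; u = γ_w × 6.70 = 418.1 psf.
Total σ_h = 463.3 + 418.1 = 881.4 psf.

881 psf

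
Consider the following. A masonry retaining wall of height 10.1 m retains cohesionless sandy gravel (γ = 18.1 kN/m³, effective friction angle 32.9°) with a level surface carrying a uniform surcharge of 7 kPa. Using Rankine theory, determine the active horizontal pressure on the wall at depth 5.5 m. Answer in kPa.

31.5 kPa

K_a = (1 − sin φ)/(1 + sin φ) = 0.2960.
σ_v = γz + q = 18.1 × 5.5 + 7 = 106.6 kPa.
σ_h = K_a σ_v = 0.2960 × 106.6 = 31.54 kPa.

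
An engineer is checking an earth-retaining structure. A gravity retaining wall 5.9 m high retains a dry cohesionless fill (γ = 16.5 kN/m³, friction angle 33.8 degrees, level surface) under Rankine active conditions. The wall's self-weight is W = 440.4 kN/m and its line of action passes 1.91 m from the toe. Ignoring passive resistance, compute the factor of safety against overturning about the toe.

K_a = tan²(45° − 33.8°/2) = 0.2851.
P_a = ½K_aγH² = 0.5×0.2851×16.5×5.9² = 81.88 kN/m, acting at H/3 = 1.967 m above the base.
Overturning moment M_o = P_a × H/3 = 81.88 × 1.967 = 161.0.
Resisting moment M_r = W × 1.91 = 440.4 × 1.91 = 841.2.
FS_overturning = M_r/M_o = 841.2/161.0 = 5.224.

5.22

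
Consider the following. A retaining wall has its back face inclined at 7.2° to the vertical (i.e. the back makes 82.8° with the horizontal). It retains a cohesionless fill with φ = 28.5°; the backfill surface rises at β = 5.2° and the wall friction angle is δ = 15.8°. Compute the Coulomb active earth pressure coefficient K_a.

K_a = sin²(α+φ) / [sin²α · sin(α−δ) · (1 + √{sin(φ+δ)sin(φ−β) / (sin(α−δ)sin(α+β))})²].
With α = 82.8°, φ = 28.5°, δ = 15.8°, β = 5.2°: K_a = 0.3998.

0.400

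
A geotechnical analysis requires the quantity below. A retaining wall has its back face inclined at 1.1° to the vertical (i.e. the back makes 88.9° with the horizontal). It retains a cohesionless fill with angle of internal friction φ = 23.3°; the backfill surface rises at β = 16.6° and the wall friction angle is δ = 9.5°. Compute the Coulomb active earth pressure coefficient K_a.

0.551

K_a = sin²(α+φ) / [sin²α · sin(α−δ) · (1 + √{sin(φ+δ)sin(φ−β) / (sin(α−δ)sin(α+β))})²].
With α = 88.9°, φ = 23.3°, δ = 9.5°, β = 16.6°: K_a = 0.5510.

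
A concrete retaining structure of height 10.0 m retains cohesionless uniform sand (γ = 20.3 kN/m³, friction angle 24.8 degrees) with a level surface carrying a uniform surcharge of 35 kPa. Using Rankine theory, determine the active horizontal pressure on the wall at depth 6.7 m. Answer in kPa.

K_a = (1 − sin φ)/(1 + sin φ) = 0.4090.
σ_v = γz + q = 20.3 × 6.7 + 35 = 171.0 kPa.
σ_h = K_a σ_v = 0.4090 × 171.0 = 69.94 kPa.

69.9 kPa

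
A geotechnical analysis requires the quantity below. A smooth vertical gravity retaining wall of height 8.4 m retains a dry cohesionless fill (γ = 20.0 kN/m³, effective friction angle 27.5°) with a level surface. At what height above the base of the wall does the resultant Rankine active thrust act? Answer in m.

2.80 m

K_a = 0.3682.
The pressure distribution is triangular, so the resultant acts at H/3 above the base = 8.4/3 = 2.800 m.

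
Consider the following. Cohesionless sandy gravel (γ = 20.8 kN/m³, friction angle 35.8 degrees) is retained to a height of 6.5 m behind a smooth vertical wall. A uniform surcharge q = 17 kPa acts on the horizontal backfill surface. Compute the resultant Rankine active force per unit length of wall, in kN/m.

K_a = tan²(45° − φ/2) = 0.2619.
Soil triangle: ½ K_a γ H² = 0.5×0.2619×20.8×6.5² = 115.1 kN/m.
Surcharge rectangle: K_a q H = 0.2619×17×6.5 = 28.94 kN/m.
Total = 115.1 + 28.94 = 144.0 kN/m.

144 kN/m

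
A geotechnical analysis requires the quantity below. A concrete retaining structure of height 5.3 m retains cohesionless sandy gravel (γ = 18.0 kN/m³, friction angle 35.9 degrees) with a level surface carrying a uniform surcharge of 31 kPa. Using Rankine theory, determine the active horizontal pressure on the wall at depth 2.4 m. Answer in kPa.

K_a = (1 − sin φ)/(1 + sin φ) = 0.2607.
σ_v = γz + q = 18.0 × 2.4 + 31 = 74.20 kPa.
σ_h = K_a σ_v = 0.2607 × 74.20 = 19.35 kPa.

19.3 kPa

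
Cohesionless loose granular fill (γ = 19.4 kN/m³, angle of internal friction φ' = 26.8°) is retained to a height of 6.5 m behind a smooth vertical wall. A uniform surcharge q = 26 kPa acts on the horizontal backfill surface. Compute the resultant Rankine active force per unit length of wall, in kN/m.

219 kN/m

K_a = tan²(45° − φ/2) = 0.3785.
Soil triangle: ½ K_a γ H² = 0.5×0.3785×19.4×6.5² = 155.1 kN/m.
Surcharge rectangle: K_a q H = 0.3785×26×6.5 = 63.96 kN/m.
Total = 155.1 + 63.96 = 219.1 kN/m.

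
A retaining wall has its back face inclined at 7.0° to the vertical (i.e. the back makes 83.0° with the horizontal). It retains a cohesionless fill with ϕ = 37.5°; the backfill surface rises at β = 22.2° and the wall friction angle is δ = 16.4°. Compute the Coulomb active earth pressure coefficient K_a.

0.370

K_a = sin²(α+φ) / [sin²α · sin(α−δ) · (1 + √{sin(φ+δ)sin(φ−β) / (sin(α−δ)sin(α+β))})²].
With α = 83.0°, φ = 37.5°, δ = 16.4°, β = 22.2°: K_a = 0.3695.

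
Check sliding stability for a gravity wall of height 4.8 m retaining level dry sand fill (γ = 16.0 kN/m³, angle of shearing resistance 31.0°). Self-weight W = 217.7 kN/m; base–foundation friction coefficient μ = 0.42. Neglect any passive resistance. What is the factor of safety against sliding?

K_a = tan²(45° − 31.0°/2) = 0.3201.
P_a = ½K_aγH² = 0.5×0.3201×16.0×4.8² = 59.00 kN/m, acting at H/3 = 1.600 m above the base.
FS_sliding = μW / P_a = 0.42×217.7 / 59.00 = 1.550.

1.55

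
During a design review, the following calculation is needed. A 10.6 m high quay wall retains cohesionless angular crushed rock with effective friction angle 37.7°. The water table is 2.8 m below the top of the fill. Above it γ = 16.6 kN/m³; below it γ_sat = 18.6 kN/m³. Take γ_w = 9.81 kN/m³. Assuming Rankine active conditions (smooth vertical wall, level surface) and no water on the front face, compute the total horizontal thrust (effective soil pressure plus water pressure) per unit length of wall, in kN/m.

466 kN/m

K_a = tan²(45° − φ/2) = 0.2411.
γ' = 18.6 − 9.81 = 8.790 kN/m³. Depth below WT = 7.8 m.
σ'_h at WT = K_a γ d_w = 11.20 kPa; at base = 11.20 + K_a γ' × 7.8 = 27.73 kPa.
P₁ (0–2.8 m) = ½×11.20×2.8 = 15.69. P₂ (2.8–10.6 m) = ½(11.20+27.73)×7.8 = 151.9.
P_w = ½ γ_w h₂² = 0.5×9.81×7.8² = 298.4. Total = 15.69+151.9+298.4 = 466.0 kN/m.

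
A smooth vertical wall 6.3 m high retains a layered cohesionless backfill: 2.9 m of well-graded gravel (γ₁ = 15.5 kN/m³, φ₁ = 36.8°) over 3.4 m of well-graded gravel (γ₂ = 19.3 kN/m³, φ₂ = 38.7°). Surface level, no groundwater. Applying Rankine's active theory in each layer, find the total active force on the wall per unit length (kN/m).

K_a1 = tan²(45°−36.8°/2) = 0.2508; K_a2 = tan²(45°−38.7°/2) = 0.2306.
Layer 1: σ at base = K_a1 γ₁ h₁ = 11.27 kPa; P₁ = ½×11.27×2.9 = 16.34.
Layer 2: σ_v at top = γ₁h₁ = 44.95; σ_h top = K_a2×44.95 = 10.36; σ_h base = K_a2×(44.95+19.3×3.4) = 25.50.
P₂ = ½(10.36+25.50)×3.4 = 60.96. Total P_a = 16.34+60.96 = 77.31 kN/m.

77.3 kN/m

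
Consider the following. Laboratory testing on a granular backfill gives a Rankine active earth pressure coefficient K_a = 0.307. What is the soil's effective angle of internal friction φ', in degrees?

K_a = tan²(45° − φ/2) ⇒ 45° − φ/2 = arctan(√0.307) = 28.99°.
φ = 2(45° − 28.99°) = 32.02°.

32.0°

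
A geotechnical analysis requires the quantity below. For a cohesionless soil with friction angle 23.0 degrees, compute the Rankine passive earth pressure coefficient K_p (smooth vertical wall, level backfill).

K_p = (1 + sin φ)/(1 − sin φ) = tan²(45° + 23.0°/2) = 2.283.

2.28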